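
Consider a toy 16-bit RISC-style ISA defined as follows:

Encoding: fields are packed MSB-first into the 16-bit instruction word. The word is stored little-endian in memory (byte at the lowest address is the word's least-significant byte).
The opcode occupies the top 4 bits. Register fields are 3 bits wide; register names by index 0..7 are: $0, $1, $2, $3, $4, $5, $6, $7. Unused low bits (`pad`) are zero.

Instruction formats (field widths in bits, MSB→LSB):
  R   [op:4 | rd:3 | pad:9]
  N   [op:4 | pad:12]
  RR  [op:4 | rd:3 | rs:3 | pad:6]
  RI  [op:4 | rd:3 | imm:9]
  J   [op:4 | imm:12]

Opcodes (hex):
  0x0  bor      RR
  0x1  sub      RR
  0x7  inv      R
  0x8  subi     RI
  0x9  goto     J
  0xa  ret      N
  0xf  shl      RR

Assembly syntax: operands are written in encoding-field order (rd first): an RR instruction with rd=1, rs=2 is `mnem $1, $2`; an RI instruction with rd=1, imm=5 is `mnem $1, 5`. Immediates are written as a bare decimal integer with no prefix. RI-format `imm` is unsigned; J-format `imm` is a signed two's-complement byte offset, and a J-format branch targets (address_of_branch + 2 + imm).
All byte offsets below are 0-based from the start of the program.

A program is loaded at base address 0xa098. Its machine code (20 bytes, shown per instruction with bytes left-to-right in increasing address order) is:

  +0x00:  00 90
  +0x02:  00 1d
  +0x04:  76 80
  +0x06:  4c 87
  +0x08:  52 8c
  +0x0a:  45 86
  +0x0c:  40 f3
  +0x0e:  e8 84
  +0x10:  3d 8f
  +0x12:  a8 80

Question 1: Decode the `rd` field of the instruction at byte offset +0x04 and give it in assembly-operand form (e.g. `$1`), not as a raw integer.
off 0x04: read 76 80 as little → 0x8076
  top 4b → 0x8 → subi [RI]
  rd@[11:9]=0x0 ⇒ $0
  imm@[8:0]=0x76 ⇒ 118

$0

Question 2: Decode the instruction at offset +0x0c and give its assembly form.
shl $1, $5

@+0c  little-endian(40 f3) = 0xf340
  op=0xf340>>12=0xf ⇒ shl (RR)
  [11:9] rd=1 = $1
  [8:6] rs=5 = $5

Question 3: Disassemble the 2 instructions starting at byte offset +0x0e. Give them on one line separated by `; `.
+0x0e: e8 84 ⇒ word 0x84e8 (little)
  opcode bits[15:12]=0x8: subi/RI
  [11:9] rd=2 = $2
  [8:0] imm=232 = 232
+0x10: 3d 8f ⇒ word 0x8f3d (little)
  opcode bits[15:12]=0x8: subi/RI
  [11:9] rd=7 = $7
  [8:0] imm=317 = 317

subi $2, 232; subi $7, 317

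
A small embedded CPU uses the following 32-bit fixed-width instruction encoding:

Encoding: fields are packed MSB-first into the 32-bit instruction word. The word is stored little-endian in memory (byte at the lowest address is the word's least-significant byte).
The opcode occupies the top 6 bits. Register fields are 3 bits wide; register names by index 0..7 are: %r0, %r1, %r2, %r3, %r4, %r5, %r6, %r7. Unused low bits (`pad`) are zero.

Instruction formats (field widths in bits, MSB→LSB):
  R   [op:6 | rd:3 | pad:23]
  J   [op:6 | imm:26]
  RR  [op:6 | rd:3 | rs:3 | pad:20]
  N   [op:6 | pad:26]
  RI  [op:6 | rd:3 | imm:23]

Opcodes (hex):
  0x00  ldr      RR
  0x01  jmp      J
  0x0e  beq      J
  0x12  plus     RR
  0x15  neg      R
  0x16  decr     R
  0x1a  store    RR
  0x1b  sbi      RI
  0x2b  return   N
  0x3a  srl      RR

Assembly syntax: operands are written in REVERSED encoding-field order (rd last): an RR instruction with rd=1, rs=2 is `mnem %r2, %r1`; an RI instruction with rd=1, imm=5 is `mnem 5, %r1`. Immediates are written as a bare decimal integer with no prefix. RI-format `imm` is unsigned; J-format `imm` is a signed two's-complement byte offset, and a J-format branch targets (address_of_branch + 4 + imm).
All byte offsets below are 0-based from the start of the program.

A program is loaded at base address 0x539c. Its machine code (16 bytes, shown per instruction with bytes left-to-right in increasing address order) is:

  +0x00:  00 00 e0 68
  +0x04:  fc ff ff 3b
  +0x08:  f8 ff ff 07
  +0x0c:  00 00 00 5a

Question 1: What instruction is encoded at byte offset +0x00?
store %r6, %r1

+0x00: 00 00 e0 68 ⇒ word 0x68e00000 (little)
  top 6b → 0x1a → store [RR]
  rd: (w>>23)&0x7=0x1 → %r1
  rs: (w>>20)&0x7=0x6 → %r6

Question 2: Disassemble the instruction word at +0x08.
+0x08: f8 ff ff 07 ⇒ word 0x07fffff8 (little)
  op=0x07fffff8>>26=0x1 ⇒ jmp (J)
  imm: (w>>0)&0x3ffffff=0x3fffff8 (s26→-8) → -8

jmp -8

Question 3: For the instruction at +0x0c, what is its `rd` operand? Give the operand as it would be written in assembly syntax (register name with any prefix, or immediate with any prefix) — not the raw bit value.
%r4

[0c] 00 00 00 5a → 0x5a000000
  top 6b → 0x16 → decr [R]
  [25:23] rd=4 = %r4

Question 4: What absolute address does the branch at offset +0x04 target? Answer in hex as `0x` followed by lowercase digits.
0x53a0

@+04  little-endian(fc ff ff 3b) = 0x3bfffffc
  top 6b → 0xe → beq [J]
  [25:0] imm=67108860 (s26→-4) = -4
  target = base 0x539c + off 0x04 + 4 + imm -4 = 0x53a0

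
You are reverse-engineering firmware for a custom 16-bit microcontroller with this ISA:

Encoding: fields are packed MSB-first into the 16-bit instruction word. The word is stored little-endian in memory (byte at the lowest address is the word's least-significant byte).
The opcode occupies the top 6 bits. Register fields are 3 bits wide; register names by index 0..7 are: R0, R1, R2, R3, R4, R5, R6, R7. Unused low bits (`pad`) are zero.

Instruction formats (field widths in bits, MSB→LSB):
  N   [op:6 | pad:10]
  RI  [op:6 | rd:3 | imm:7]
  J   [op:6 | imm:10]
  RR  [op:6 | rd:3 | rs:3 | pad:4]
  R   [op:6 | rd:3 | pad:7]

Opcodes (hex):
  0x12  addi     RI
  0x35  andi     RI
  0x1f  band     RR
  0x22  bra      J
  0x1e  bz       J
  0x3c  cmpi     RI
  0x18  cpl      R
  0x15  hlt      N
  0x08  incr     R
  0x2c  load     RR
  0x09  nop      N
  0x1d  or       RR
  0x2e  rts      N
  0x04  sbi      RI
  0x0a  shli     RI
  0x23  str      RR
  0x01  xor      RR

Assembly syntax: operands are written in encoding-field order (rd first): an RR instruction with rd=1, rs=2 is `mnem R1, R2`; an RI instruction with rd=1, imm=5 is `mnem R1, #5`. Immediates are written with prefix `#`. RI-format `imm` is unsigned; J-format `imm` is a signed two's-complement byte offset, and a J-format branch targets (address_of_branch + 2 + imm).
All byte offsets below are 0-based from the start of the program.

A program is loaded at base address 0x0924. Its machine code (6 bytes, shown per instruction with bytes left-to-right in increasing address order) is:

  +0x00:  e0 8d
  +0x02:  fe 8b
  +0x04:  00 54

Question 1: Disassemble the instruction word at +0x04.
+0x04: 00 54 ⇒ word 0x5400 (little)
  opcode bits[15:10]=0x15: hlt/N

hlt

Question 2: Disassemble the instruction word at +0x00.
+0x00: e0 8d ⇒ word 0x8de0 (little)
  op=0x8de0>>10=0x23 ⇒ str (RR)
  rd@[9:7]=0x3 ⇒ R3
  rs@[6:4]=0x6 ⇒ R6

str R3, R6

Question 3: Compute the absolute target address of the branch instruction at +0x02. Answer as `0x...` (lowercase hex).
@+02  little-endian(fe 8b) = 0x8bfe
  op=0x8bfe>>10=0x22 ⇒ bra (J)
  [9:0] imm=1022 (s10→-2) = #-2
  target = base 0x0924 + off 0x02 + 2 + imm -2 = 0x0926

0x0926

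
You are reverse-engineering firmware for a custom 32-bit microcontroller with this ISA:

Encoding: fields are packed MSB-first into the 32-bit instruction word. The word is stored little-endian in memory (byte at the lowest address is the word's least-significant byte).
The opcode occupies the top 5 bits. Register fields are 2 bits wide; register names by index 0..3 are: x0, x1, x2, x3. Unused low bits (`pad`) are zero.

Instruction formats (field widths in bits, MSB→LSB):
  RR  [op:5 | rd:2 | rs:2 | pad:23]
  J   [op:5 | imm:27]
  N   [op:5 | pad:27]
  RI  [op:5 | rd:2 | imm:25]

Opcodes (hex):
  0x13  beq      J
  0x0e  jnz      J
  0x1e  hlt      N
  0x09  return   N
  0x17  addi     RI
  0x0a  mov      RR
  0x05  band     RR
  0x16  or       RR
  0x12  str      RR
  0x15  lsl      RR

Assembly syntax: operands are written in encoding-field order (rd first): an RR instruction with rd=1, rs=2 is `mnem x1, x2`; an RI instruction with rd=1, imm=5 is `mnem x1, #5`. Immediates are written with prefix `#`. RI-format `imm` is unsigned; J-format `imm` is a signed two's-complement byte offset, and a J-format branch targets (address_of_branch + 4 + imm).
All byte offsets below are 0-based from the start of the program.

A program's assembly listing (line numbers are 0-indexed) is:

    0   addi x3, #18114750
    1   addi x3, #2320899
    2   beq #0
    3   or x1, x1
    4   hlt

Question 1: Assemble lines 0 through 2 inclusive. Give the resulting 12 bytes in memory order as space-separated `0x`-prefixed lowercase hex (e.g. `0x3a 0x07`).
0xbe 0x68 0x14 0xbf 0x03 0x6a 0x23 0xbe 0x00 0x00 0x00 0x98

0. addi fields op=0x17:5|rd=3:2|imm=18114750:25 → word bf1468beh → be 68 14 bf
1. addi fields op=0x17:5|rd=3:2|imm=2320899:25 → word be236a03h → 03 6a 23 be
2. beq fields op=0x13:5|imm=0:27 → word 98000000h → 00 00 00 98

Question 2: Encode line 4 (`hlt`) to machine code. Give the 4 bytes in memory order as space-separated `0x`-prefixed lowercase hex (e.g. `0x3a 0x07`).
4. hlt fields op=0x1e:5|pad=0:27 → word f0000000h → 00 00 00 f0

0x00 0x00 0x00 0xf0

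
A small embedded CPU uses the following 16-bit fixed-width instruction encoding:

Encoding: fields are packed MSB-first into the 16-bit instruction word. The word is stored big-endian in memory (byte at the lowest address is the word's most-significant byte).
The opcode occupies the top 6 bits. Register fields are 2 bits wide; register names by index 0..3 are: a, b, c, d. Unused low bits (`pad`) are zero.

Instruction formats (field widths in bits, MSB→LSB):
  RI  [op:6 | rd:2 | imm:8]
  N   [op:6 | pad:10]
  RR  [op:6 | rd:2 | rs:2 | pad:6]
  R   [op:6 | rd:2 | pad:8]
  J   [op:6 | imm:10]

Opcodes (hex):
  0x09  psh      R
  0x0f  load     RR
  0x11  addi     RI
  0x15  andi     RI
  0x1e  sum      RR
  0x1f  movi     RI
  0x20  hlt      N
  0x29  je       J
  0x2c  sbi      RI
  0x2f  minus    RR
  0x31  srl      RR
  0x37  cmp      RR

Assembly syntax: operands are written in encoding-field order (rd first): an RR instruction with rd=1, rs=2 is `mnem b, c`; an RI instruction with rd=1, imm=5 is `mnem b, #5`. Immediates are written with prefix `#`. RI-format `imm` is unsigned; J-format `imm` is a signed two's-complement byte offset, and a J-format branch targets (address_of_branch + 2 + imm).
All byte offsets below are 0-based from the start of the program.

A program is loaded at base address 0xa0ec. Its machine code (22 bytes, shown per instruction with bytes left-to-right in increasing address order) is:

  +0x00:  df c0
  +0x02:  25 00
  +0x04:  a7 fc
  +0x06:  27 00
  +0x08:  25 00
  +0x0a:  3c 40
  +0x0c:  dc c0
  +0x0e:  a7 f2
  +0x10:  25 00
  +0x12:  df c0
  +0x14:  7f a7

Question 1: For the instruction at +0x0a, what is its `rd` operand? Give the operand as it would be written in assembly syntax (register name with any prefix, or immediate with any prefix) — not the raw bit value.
+0x0a: 3c 40 ⇒ word 0x3c40 (big)
  op=0x3c40>>10=0xf ⇒ load (RR)
  [9:8] rd=0 = a
  [7:6] rs=1 = b

a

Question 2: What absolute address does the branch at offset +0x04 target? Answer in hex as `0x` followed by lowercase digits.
@+04  big-endian(a7 fc) = 0xa7fc
  opcode bits[15:10]=0x29: je/J
  [9:0] imm=1020 (s10→-4) = #-4
  target = base 0xa0ec + off 0x04 + 2 + imm -4 = 0xa0ee

0xa0ee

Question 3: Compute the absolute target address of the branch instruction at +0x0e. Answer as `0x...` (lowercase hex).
0xa0ee

[0e] a7 f2 → 0xa7f2
  opcode bits[15:10]=0x29: je/J
  imm@[9:0]=0x3f2 (s10→-14) ⇒ #-14
  target = base 0xa0ec + off 0x0e + 2 + imm -14 = 0xa0ee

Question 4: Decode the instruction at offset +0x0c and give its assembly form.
@+0c  big-endian(dc c0) = 0xdcc0
  top 6b → 0x37 → cmp [RR]
  rd: (w>>8)&0x3=0x0 → a
  rs: (w>>6)&0x3=0x3 → d

cmp a, d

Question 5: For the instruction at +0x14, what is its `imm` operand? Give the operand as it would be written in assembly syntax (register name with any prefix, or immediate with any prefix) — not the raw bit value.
off 0x14: read 7f a7 as big → 0x7fa7
  opcode bits[15:10]=0x1f: movi/RI
  [9:8] rd=3 = d
  [7:0] imm=167 = #167

#167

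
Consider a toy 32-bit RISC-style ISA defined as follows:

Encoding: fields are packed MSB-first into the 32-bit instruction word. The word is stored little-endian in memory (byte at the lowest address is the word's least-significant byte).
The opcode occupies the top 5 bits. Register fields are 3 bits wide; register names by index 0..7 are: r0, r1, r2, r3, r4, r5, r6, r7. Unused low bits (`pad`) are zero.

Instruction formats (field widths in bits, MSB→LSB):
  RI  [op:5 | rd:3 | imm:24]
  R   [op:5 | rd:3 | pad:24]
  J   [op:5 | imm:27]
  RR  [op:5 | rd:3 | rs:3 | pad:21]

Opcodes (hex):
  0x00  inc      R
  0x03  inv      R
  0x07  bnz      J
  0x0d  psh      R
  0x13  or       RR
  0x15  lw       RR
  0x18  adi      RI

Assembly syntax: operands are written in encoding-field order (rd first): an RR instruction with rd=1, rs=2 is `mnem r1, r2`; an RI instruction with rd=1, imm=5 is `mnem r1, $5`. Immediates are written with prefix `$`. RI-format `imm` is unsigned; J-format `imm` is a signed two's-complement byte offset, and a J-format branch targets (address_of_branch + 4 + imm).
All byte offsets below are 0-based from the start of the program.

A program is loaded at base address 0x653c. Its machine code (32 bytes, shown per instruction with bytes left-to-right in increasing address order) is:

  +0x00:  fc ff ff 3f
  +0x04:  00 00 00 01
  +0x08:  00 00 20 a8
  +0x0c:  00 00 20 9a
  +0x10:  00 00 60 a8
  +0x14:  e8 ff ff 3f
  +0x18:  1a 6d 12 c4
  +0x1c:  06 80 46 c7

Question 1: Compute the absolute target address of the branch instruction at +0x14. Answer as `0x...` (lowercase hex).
0x653c

+0x14: e8 ff ff 3f ⇒ word 0x3fffffe8 (little)
  op=0x3fffffe8>>27=0x7 ⇒ bnz (J)
  [26:0] imm=134217704 (s27→-24) = $-24
  target = base 0x653c + off 0x14 + 4 + imm -24 = 0x653c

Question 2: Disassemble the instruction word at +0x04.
inc r1

+0x04: 00 00 00 01 ⇒ word 0x01000000 (little)
  opcode bits[31:27]=0x0: inc/R
  [26:24] rd=1 = r1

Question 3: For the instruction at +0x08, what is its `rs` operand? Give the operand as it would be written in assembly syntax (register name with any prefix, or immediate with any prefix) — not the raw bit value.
r1

off 0x08: read 00 00 20 a8 as little → 0xa8200000
  top 5b → 0x15 → lw [RR]
  [26:24] rd=0 = r0
  [23:21] rs=1 = r1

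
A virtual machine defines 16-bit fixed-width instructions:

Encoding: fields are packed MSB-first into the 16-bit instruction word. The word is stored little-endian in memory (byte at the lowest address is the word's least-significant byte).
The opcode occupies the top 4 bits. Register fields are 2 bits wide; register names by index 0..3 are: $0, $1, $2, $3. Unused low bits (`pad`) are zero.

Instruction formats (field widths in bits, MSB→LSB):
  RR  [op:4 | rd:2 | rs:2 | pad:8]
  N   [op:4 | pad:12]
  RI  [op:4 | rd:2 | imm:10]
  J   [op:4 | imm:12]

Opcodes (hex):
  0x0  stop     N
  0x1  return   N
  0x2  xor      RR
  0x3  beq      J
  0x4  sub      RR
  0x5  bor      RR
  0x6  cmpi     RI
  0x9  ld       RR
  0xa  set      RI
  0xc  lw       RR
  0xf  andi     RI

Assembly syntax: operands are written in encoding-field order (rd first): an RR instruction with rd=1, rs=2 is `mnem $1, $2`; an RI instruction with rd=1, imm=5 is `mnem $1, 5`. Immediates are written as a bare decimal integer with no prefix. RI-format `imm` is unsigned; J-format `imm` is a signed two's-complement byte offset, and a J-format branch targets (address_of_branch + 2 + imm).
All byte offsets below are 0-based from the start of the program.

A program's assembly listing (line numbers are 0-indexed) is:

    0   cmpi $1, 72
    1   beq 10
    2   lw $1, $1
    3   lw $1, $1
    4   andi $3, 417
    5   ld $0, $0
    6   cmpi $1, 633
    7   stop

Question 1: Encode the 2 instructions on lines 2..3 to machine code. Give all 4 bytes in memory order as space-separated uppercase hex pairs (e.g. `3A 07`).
00 C5 00 C5

2. lw fields op=0xc:4|rd=1:2|rs=1:2|pad=0:8 → word c500h → 00 c5
3. lw fields op=0xc:4|rd=1:2|rs=1:2|pad=0:8 → word c500h → 00 c5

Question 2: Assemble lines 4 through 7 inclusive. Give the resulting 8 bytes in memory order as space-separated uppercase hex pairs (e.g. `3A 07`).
L4: andi op=0xf:4|rd=3:2|imm=417:10 ⇒ 0xfda1 ⇒ little a1 fd
L5: ld op=0x9:4|rd=0:2|rs=0:2|pad=0:8 ⇒ 0x9000 ⇒ little 00 90
L6: cmpi op=0x6:4|rd=1:2|imm=633:10 ⇒ 0x6679 ⇒ little 79 66
L7: stop op=0x0:4|pad=0:12 ⇒ 0x0000 ⇒ little 00 00

A1 FD 00 90 79 66 00 00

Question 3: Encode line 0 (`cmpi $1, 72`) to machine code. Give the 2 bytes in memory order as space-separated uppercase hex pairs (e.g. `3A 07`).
line 0 (cmpi): pack op=0x6:4|rd=1:2|imm=72:10 = 0x6448; little→ 48 64

48 64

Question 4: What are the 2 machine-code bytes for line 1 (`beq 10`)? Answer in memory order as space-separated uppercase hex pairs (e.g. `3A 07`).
L1: beq op=0x3:4|imm=10:12 ⇒ 0x300a ⇒ little 0a 30

0A 30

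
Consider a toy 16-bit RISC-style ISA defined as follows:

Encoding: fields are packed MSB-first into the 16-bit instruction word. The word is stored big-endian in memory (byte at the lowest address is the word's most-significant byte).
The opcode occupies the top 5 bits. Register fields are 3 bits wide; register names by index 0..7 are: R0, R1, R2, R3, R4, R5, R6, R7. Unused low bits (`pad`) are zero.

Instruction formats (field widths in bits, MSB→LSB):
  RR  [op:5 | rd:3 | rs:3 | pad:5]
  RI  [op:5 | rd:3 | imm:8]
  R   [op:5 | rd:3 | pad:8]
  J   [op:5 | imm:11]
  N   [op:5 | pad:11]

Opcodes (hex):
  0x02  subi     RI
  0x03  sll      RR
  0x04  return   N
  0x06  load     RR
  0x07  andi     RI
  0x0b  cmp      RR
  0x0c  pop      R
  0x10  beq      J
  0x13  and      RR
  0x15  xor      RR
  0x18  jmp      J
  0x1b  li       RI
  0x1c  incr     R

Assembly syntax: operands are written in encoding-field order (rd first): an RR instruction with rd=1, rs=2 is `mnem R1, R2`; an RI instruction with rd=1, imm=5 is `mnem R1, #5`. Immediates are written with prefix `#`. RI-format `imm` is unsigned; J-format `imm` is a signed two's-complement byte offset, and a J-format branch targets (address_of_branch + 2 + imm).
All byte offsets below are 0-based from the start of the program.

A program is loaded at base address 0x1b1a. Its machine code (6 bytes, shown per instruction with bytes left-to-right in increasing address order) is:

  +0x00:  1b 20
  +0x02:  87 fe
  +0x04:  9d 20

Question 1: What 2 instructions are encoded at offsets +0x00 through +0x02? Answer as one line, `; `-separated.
@+00  big-endian(1b 20) = 0x1b20
  opcode bits[15:11]=0x3: sll/RR
  rd@[10:8]=0x3 ⇒ R3
  rs@[7:5]=0x1 ⇒ R1
@+02  big-endian(87 fe) = 0x87fe
  opcode bits[15:11]=0x10: beq/J
  imm@[10:0]=0x7fe (s11→-2) ⇒ #-2

sll R3, R1; beq #-2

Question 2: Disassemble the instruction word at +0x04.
and R5, R1

+0x04: 9d 20 ⇒ word 0x9d20 (big)
  top 5b → 0x13 → and [RR]
  rd: (w>>8)&0x7=0x5 → R5
  rs: (w>>5)&0x7=0x1 → R1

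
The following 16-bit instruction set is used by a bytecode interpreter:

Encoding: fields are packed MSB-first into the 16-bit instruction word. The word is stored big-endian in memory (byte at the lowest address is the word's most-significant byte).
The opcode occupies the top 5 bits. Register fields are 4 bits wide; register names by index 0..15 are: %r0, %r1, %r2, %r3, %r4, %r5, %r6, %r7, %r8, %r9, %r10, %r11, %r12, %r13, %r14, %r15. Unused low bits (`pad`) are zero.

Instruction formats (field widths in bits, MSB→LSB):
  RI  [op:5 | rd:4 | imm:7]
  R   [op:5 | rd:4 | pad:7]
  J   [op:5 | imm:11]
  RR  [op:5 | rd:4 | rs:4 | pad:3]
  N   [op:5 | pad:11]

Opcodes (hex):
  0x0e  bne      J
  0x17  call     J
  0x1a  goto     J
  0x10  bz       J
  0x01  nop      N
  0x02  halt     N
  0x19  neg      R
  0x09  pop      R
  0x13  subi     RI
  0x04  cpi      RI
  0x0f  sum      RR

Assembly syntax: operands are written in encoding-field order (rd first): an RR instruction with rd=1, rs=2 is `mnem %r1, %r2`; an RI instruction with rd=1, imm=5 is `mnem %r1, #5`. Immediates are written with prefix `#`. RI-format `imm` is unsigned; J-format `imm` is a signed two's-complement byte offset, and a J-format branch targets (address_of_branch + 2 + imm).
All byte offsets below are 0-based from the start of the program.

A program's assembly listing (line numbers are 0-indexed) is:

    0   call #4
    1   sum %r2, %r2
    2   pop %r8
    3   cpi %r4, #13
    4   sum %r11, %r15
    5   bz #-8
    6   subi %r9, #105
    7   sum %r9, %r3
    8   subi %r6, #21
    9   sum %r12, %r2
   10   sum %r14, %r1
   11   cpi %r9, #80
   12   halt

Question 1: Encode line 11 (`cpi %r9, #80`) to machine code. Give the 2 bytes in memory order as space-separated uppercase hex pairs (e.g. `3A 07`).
L11: cpi op=0x4:5|rd=9:4|imm=80:7 ⇒ 0x24d0 ⇒ big 24 d0

24 D0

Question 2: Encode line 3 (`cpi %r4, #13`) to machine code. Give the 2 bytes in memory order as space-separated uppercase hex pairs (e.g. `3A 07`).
22 0D

line 3 (cpi): pack op=0x4:5|rd=4:4|imm=13:7 = 0x220d; big→ 22 0d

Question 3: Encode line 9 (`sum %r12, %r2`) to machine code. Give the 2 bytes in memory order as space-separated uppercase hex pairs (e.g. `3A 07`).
line 9 (sum): pack op=0xf:5|rd=12:4|rs=2:4|pad=0:3 = 0x7e10; big→ 7e 10

7E 10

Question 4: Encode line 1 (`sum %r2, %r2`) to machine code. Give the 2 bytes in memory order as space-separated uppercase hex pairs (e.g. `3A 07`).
1. sum fields op=0xf:5|rd=2:4|rs=2:4|pad=0:3 → word 7910h → 79 10

79 10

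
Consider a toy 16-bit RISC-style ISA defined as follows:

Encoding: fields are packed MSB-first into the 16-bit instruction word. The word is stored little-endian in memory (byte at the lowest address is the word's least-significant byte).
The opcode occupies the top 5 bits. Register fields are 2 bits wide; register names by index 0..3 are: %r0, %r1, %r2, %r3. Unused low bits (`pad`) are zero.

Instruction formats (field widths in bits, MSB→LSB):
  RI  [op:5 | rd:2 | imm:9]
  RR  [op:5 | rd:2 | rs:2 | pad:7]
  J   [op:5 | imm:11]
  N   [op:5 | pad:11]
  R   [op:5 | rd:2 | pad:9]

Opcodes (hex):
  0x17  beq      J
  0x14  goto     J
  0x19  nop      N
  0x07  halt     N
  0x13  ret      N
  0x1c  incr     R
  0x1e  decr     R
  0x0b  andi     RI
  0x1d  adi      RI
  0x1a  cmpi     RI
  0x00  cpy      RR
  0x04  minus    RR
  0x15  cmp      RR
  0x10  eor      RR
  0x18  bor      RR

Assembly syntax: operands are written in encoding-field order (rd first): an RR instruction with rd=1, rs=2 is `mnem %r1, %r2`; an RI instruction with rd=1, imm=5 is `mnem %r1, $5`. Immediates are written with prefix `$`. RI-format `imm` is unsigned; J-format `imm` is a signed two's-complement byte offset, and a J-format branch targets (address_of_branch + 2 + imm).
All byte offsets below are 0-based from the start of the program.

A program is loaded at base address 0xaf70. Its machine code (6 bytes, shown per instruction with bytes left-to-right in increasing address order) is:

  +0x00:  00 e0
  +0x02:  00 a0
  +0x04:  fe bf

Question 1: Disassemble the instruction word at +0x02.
@+02  little-endian(00 a0) = 0xa000
  op=0xa000>>11=0x14 ⇒ goto (J)
  [10:0] imm=0 = $0

goto $0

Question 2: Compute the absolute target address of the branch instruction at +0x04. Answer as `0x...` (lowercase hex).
+0x04: fe bf ⇒ word 0xbffe (little)
  opcode bits[15:11]=0x17: beq/J
  [10:0] imm=2046 (s11→-2) = $-2
  target = base 0xaf70 + off 0x04 + 2 + imm -2 = 0xaf74

0xaf74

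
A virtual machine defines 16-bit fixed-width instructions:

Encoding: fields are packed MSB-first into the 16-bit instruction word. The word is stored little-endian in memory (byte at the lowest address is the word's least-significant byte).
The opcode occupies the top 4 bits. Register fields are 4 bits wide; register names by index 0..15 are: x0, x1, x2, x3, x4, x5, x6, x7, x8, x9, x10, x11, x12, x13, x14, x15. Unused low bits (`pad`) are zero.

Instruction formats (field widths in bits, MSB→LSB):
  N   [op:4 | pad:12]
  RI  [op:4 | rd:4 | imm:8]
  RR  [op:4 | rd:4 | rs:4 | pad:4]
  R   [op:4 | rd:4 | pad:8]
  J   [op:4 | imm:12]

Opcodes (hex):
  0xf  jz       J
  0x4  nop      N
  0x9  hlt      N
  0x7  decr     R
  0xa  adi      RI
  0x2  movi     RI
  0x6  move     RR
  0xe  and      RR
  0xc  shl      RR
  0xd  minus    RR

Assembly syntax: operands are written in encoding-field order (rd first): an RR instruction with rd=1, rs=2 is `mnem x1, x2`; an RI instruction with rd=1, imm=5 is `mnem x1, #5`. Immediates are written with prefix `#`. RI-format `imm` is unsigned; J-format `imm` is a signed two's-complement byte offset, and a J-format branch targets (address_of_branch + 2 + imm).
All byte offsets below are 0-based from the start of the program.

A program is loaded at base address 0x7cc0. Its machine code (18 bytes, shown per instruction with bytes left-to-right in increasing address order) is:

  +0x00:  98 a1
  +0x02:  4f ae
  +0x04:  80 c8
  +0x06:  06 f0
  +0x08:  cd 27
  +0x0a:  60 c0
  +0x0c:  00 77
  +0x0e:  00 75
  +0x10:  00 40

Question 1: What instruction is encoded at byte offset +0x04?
shl x8, x8

@+04  little-endian(80 c8) = 0xc880
  op=0xc880>>12=0xc ⇒ shl (RR)
  [11:8] rd=8 = x8
  [7:4] rs=8 = x8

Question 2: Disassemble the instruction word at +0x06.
off 0x06: read 06 f0 as little → 0xf006
  top 4b → 0xf → jz [J]
  imm: (w>>0)&0xfff=0x6 → #6

jz #6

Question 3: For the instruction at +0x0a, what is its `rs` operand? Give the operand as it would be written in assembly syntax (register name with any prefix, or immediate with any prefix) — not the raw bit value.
off 0x0a: read 60 c0 as little → 0xc060
  op=0xc060>>12=0xc ⇒ shl (RR)
  rd@[11:8]=0x0 ⇒ x0
  rs@[7:4]=0x6 ⇒ x6

x6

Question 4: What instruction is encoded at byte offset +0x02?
adi x14, #79

[02] 4f ae → 0xae4f
  opcode bits[15:12]=0xa: adi/RI
  rd@[11:8]=0xe ⇒ x14
  imm@[7:0]=0x4f ⇒ #79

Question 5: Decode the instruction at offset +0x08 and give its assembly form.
movi x7, #205

@+08  little-endian(cd 27) = 0x27cd
  top 4b → 0x2 → movi [RI]
  rd@[11:8]=0x7 ⇒ x7
  imm@[7:0]=0xcd ⇒ #205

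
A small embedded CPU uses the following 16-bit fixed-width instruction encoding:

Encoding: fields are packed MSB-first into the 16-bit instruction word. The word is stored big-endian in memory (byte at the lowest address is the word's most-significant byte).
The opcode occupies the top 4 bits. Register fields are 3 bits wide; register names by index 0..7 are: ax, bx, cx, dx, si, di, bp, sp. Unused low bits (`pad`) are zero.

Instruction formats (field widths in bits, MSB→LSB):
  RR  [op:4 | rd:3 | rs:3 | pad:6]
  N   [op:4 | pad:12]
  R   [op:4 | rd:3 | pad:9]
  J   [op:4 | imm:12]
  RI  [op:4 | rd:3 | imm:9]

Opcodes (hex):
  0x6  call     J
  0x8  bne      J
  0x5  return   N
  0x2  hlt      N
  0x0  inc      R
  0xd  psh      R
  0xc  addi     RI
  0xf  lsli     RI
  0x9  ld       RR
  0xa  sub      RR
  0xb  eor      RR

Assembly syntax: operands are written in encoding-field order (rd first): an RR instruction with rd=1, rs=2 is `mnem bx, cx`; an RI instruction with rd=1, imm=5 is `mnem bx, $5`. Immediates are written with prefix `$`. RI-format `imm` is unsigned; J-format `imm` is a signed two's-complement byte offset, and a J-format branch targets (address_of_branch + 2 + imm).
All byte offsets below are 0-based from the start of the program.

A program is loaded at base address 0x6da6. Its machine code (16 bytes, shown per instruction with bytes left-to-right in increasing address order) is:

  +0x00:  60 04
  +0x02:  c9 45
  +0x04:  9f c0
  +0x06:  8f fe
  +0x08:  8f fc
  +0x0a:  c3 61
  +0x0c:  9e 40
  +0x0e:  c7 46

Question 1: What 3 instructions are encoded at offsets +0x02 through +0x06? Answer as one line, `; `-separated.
off 0x02: read c9 45 as big → 0xc945
  op=0xc945>>12=0xc ⇒ addi (RI)
  rd: (w>>9)&0x7=0x4 → si
  imm: (w>>0)&0x1ff=0x145 → $325
off 0x04: read 9f c0 as big → 0x9fc0
  op=0x9fc0>>12=0x9 ⇒ ld (RR)
  rd: (w>>9)&0x7=0x7 → sp
  rs: (w>>6)&0x7=0x7 → sp
off 0x06: read 8f fe as big → 0x8ffe
  op=0x8ffe>>12=0x8 ⇒ bne (J)
  imm: (w>>0)&0xfff=0xffe (s12→-2) → $-2

addi si, $325; ld sp, sp; bne $-2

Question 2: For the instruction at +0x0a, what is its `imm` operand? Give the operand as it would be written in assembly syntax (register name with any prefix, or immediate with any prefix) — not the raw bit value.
off 0x0a: read c3 61 as big → 0xc361
  top 4b → 0xc → addi [RI]
  rd: (w>>9)&0x7=0x1 → bx
  imm: (w>>0)&0x1ff=0x161 → $353

$353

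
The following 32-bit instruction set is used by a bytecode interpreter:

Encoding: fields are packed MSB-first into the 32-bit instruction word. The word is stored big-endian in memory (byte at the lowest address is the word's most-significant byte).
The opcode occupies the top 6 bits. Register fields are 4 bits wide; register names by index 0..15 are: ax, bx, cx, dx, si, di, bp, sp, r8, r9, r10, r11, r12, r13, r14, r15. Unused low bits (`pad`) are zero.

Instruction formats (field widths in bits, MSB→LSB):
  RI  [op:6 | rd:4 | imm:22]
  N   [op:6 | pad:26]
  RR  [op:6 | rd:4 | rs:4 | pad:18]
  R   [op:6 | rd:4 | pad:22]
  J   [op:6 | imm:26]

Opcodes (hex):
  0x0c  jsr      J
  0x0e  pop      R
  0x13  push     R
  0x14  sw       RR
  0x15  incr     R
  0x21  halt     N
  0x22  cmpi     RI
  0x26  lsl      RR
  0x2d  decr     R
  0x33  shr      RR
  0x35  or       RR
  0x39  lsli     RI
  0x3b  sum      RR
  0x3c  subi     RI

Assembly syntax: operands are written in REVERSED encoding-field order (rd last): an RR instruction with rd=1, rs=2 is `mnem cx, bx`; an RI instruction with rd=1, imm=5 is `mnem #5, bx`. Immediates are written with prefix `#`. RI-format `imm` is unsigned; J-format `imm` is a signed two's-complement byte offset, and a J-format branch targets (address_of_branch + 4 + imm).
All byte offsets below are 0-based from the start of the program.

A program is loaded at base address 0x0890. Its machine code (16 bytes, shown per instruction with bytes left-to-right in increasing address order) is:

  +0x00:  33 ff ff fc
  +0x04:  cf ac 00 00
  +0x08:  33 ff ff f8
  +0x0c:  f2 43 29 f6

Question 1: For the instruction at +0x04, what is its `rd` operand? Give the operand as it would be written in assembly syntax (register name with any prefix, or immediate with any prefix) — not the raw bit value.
+0x04: cf ac 00 00 ⇒ word 0xcfac0000 (big)
  opcode bits[31:26]=0x33: shr/RR
  rd: (w>>22)&0xf=0xe → r14
  rs: (w>>18)&0xf=0xb → r11

r14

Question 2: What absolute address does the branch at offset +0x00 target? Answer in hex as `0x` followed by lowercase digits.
+0x00: 33 ff ff fc ⇒ word 0x33fffffc (big)
  opcode bits[31:26]=0xc: jsr/J
  imm: (w>>0)&0x3ffffff=0x3fffffc (s26→-4) → #-4
  target = base 0x0890 + off 0x00 + 4 + imm -4 = 0x0890

0x0890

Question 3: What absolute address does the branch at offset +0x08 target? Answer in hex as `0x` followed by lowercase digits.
[08] 33 ff ff f8 → 0x33fffff8
  top 6b → 0xc → jsr [J]
  imm@[25:0]=0x3fffff8 (s26→-8) ⇒ #-8
  target = base 0x0890 + off 0x08 + 4 + imm -8 = 0x0894

0x0894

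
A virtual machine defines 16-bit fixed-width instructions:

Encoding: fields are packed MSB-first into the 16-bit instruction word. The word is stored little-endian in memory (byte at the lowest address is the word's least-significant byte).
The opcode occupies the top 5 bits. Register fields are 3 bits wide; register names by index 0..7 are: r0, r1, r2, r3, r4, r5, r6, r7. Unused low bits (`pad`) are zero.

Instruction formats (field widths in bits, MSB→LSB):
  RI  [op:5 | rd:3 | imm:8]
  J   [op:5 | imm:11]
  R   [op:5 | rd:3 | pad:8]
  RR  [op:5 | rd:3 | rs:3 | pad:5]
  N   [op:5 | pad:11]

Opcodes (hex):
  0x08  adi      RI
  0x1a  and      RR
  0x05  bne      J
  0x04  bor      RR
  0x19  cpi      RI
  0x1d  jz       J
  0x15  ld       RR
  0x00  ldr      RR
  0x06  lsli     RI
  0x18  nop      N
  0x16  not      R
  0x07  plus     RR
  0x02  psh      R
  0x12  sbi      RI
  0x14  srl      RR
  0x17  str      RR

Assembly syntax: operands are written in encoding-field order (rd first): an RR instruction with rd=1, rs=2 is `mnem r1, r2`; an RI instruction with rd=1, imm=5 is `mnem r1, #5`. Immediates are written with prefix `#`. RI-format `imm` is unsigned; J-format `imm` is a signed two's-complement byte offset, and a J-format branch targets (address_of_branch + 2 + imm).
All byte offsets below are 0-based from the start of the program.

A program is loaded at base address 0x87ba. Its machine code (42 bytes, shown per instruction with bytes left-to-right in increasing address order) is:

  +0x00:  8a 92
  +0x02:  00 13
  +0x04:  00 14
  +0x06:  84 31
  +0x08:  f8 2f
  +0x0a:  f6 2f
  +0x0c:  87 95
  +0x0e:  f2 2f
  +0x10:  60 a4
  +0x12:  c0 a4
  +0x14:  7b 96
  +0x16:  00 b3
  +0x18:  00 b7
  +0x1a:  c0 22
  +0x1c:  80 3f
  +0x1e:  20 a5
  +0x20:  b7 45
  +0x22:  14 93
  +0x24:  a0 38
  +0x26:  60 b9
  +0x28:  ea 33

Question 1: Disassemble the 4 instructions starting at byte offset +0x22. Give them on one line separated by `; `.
@+22  little-endian(14 93) = 0x9314
  top 5b → 0x12 → sbi [RI]
  [10:8] rd=3 = r3
  [7:0] imm=20 = #20
@+24  little-endian(a0 38) = 0x38a0
  top 5b → 0x7 → plus [RR]
  [10:8] rd=0 = r0
  [7:5] rs=5 = r5
@+26  little-endian(60 b9) = 0xb960
  top 5b → 0x17 → str [RR]
  [10:8] rd=1 = r1
  [7:5] rs=3 = r3
@+28  little-endian(ea 33) = 0x33ea
  top 5b → 0x6 → lsli [RI]
  [10:8] rd=3 = r3
  [7:0] imm=234 = #234

sbi r3, #20; plus r0, r5; str r1, r3; lsli r3, #234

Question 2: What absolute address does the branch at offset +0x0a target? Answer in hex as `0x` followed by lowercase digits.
off 0x0a: read f6 2f as little → 0x2ff6
  op=0x2ff6>>11=0x5 ⇒ bne (J)
  [10:0] imm=2038 (s11→-10) = #-10
  target = base 0x87ba + off 0x0a + 2 + imm -10 = 0x87bc

0x87bc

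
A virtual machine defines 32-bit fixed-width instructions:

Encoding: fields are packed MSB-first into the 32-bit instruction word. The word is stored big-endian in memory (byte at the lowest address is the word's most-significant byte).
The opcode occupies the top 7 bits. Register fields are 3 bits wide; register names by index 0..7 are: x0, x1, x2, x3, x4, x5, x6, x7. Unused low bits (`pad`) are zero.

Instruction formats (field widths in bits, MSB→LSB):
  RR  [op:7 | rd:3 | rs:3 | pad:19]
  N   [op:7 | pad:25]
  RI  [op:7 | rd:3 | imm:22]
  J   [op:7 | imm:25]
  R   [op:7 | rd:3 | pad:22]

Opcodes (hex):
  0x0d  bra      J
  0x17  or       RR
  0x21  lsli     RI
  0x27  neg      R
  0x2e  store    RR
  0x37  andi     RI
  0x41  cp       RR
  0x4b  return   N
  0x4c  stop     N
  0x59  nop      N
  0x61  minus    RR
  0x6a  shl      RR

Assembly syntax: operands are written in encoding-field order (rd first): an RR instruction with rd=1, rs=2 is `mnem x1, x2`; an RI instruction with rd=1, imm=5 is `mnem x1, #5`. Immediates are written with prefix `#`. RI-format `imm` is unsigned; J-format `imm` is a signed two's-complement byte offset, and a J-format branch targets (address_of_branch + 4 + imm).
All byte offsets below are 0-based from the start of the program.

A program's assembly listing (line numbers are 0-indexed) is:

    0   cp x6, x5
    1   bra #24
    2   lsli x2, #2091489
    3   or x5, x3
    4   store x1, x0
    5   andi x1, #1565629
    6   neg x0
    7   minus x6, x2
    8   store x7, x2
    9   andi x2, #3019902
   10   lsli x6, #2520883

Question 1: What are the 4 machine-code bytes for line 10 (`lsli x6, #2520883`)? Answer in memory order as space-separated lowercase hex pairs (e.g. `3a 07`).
43 a6 77 33

L10: lsli op=0x21:7|rd=6:3|imm=2520883:22 ⇒ 0x43a67733 ⇒ big 43 a6 77 33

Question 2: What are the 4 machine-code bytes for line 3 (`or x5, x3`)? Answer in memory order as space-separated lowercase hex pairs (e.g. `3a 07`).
3. or fields op=0x17:7|rd=5:3|rs=3:3|pad=0:19 → word 2f580000h → 2f 58 00 00

2f 58 00 00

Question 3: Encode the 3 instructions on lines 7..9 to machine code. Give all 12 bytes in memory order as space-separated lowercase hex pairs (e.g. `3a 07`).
line 7 (minus): pack op=0x61:7|rd=6:3|rs=2:3|pad=0:19 = 0xc3900000; big→ c3 90 00 00
line 8 (store): pack op=0x2e:7|rd=7:3|rs=2:3|pad=0:19 = 0x5dd00000; big→ 5d d0 00 00
line 9 (andi): pack op=0x37:7|rd=2:3|imm=3019902:22 = 0x6eae147e; big→ 6e ae 14 7e

c3 90 00 00 5d d0 00 00 6e ae 14 7e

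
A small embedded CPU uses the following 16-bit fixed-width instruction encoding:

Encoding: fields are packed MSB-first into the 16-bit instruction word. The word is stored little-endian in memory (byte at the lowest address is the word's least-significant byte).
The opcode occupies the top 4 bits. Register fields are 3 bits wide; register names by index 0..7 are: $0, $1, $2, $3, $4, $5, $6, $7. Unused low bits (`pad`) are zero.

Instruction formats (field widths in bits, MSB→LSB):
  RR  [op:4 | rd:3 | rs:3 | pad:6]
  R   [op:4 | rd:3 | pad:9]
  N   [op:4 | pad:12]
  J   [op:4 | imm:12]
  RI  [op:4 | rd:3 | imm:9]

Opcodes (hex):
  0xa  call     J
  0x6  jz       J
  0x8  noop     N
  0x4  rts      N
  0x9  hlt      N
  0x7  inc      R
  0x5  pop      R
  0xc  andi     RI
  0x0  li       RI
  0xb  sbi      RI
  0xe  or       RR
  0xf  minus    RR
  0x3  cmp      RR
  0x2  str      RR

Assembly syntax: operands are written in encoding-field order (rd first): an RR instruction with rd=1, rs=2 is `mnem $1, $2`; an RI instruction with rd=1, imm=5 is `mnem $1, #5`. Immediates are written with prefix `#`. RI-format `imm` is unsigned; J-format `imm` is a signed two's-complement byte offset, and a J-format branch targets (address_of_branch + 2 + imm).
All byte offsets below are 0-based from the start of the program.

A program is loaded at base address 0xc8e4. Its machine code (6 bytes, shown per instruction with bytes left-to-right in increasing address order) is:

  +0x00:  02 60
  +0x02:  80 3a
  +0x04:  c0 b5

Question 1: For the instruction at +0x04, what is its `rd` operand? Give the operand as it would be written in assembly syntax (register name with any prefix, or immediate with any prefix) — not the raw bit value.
$2

[04] c0 b5 → 0xb5c0
  op=0xb5c0>>12=0xb ⇒ sbi (RI)
  rd: (w>>9)&0x7=0x2 → $2
  imm: (w>>0)&0x1ff=0x1c0 → #448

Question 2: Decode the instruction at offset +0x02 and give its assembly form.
off 0x02: read 80 3a as little → 0x3a80
  top 4b → 0x3 → cmp [RR]
  [11:9] rd=5 = $5
  [8:6] rs=2 = $2

cmp $5, $2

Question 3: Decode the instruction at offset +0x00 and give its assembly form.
jz #2

[00] 02 60 → 0x6002
  op=0x6002>>12=0x6 ⇒ jz (J)
  imm@[11:0]=0x2 ⇒ #2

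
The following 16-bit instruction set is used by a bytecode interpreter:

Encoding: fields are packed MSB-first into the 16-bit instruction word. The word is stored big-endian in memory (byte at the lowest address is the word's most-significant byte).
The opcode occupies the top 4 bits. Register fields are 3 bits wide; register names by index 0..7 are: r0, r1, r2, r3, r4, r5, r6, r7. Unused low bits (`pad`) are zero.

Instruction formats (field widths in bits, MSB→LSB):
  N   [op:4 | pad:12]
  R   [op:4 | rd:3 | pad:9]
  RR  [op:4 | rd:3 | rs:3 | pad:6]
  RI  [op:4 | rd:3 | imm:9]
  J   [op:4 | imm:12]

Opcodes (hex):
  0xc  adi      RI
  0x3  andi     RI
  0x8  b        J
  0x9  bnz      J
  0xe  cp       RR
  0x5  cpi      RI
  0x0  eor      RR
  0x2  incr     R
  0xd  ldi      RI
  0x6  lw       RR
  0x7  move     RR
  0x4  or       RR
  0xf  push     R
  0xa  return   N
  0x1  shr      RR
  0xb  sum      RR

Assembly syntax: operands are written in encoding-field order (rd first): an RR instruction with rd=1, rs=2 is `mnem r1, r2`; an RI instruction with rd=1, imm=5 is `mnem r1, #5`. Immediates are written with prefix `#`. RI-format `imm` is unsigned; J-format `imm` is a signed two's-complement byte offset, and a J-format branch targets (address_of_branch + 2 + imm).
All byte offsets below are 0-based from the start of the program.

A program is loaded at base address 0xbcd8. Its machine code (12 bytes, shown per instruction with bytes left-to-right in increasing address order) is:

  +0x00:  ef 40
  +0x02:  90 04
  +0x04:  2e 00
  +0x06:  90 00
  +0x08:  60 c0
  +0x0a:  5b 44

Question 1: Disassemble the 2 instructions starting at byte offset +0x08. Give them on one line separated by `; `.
lw r0, r3; cpi r5, #324

+0x08: 60 c0 ⇒ word 0x60c0 (big)
  top 4b → 0x6 → lw [RR]
  rd@[11:9]=0x0 ⇒ r0
  rs@[8:6]=0x3 ⇒ r3
+0x0a: 5b 44 ⇒ word 0x5b44 (big)
  top 4b → 0x5 → cpi [RI]
  rd@[11:9]=0x5 ⇒ r5
  imm@[8:0]=0x144 ⇒ #324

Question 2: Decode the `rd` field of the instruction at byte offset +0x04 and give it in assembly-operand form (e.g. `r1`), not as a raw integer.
r7

[04] 2e 00 → 0x2e00
  top 4b → 0x2 → incr [R]
  [11:9] rd=7 = r7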